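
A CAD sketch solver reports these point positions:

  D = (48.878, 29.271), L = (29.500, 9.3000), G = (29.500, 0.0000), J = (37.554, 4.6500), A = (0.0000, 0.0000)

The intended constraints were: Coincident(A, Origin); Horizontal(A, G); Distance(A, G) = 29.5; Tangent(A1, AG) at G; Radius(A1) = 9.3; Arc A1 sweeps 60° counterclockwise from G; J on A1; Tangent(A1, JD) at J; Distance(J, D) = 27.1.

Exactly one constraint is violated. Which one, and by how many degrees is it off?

Tangent(A1, JD) at J — off by 5.30°.

A = (0.00, 0.00) ✓; A.y = 0.00, G.y = 0.00 ✓; |AG| = 29.50 ✓; ∠(LG, GA) = 90.00° ✓; |LG| = 9.300 ✓; bearing(L→J) − bearing(L→G) = 60.00° ✓; |LJ| = 9.300 ✓; ∠(LJ, JD) = 84.70° ✗; |JD| = 27.10 ✓.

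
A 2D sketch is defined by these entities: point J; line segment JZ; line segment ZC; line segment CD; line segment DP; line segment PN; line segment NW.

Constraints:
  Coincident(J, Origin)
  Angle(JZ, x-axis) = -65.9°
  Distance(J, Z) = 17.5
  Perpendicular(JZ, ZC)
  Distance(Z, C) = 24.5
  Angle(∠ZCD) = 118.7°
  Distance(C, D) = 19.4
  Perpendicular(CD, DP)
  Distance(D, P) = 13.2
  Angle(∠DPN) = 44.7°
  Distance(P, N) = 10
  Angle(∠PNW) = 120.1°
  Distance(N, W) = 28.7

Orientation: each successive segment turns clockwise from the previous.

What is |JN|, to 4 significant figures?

25.37

J is at the origin; JZ runs at -65.9° with length 17.5, so Z = (7.146, -15.97). JZ ⟂ ZC, so ZC runs at -155.9°; with |ZC| = 24.5, C = (-15.22, -25.98). ∠ZCD = 118.7° gives CD at 142.8° from the x-axis; with |CD| = 19.4, D = (-30.67, -14.25). CD is perpendicular to DP, so DP runs at 52.80°; with |DP| = 13.2, P = (-22.69, -3.735). ∠DPN = 44.7° gives PN at -82.50° from the x-axis; with |PN| = 10.0, N = (-21.39, -13.65). Then |JN| = |N − J| = 25.37.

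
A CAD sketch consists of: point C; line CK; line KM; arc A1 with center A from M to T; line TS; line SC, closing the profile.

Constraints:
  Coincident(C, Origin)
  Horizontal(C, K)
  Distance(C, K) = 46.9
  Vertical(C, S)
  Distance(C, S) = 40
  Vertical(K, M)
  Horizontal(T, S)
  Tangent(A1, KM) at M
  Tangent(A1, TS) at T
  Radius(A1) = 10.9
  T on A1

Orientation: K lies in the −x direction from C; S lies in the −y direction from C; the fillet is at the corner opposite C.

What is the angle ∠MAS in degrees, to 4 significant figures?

163.2°

C is at the origin; CK is horizontal with |CK| = 46.9 and K on the −x side, so K = (-46.90, 0.000). C and S share the same x with |CS| = 40.0 and S on the −y side, so S = (0.000, -40.00). The virtual corner opposite C is at (-46.90, -40.00). The tangent condition forces AM to be normal to KM and since A1 is tangent to TS there, AT ⟂ TS, with radius 10.9, so the center A sits 10.9 in from both sides at A = (-36.00, -29.10). That places the tangent points at M = (-46.90, -29.10) on KM and T = (-36.00, -40.00) on TS. Then cos ∠MAS = AM·AS / (|AM||AS|), giving 163.2°.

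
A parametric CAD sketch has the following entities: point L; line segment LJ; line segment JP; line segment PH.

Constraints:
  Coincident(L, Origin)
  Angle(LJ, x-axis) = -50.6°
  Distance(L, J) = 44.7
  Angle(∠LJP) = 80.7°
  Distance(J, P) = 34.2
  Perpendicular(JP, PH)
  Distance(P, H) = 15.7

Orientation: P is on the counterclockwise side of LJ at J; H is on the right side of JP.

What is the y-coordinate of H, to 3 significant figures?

-19.2

L is at the origin; LJ runs at -50.6° with length 44.7, so J = 44.7·(cos -50.6°, sin -50.6°) = (28.4, -34.5). ∠LJP = 80.7°, so JP runs at -50.6° + (180° − 80.7°) = 48.7° from the x-axis; with |JP| = 34.2, P = J + 34.2·(cos 48.7°, sin 48.7°) = (50.9, -8.85). JP is perpendicular to PH; with |PH| = 15.7 on the right of JP, H = P + 15.7·(0.751, -0.660) = (62.7, -19.2). So H.y = -19.2.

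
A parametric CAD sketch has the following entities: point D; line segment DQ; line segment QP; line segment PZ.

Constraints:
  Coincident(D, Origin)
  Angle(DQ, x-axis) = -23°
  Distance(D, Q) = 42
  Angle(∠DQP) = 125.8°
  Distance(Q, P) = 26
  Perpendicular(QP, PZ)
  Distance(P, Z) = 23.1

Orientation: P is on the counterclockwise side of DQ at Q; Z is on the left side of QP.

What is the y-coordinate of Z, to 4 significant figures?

16.82

∠DQP = 125.8°, so QP runs at -23.0° + (180° − 125.8°) = 31.20° from the x-axis; with |QP| = 26.0, P = Q + 26.0·(cos 31.20°, sin 31.20°) = (60.90, -2.942). QP is perpendicular to PZ; with |PZ| = 23.1 on the left of QP, Z = P + 23.1·(-0.5180, 0.8554) = (48.93, 16.82). So Z.y = 16.82.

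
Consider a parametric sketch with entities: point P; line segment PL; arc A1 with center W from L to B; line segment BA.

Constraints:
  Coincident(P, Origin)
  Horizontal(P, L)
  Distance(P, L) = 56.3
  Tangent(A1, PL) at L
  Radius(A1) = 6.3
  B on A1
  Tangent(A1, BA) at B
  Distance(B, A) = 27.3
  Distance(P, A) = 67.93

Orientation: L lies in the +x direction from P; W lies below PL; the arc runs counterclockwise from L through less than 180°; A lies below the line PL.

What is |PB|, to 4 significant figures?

50.97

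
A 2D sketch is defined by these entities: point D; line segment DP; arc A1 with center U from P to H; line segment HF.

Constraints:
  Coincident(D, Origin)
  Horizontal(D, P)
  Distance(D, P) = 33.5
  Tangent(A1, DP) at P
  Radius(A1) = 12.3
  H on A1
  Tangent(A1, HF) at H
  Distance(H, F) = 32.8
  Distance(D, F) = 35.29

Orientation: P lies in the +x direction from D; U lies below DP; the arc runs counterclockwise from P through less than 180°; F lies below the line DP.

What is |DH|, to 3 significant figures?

23.6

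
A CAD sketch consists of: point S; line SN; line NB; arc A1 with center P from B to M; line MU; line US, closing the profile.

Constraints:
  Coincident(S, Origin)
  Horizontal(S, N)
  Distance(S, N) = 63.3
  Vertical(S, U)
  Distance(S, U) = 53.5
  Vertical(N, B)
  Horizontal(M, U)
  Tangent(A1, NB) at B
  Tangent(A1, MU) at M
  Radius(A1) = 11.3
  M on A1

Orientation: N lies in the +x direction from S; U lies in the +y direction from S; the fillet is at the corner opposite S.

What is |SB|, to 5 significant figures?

76.077

S is at the origin; SN is horizontal with |SN| = 63.3 and N on the +x side, so N = (63.300, 0.0000). S and U share the same x with |SU| = 53.5 and U on the +y side, so U = (0.0000, 53.500). The virtual corner opposite S is at (63.300, 53.500). A1 meets NB tangentially, so PB is at right angles to NB and A1 meets MU tangentially, so PM is at right angles to MU, with radius 11.3, so the center P sits 11.3 in from both sides at P = (52.000, 42.200). That places the tangent points at B = (63.300, 42.200) on NB and M = (52.000, 53.500) on MU. Then |SB| = |B − S| = 76.077.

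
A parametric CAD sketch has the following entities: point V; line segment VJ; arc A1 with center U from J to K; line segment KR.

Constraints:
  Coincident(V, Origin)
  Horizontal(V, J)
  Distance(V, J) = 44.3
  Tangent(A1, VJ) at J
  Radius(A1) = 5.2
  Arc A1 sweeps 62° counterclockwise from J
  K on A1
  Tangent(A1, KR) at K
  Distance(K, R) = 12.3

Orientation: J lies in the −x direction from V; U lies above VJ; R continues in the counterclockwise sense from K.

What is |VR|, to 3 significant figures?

36.6

V is at the origin; V and J share the same y with |VJ| = 44.3 and J on the −x side, so J = (-44.3, 0.00). Tangency of A1 to VJ means the radius UJ is perpendicular to VJ, so U = J + (0, 5.2) = (-44.3, 5.20). On A1, J sits at bearing -90° from U; a 62° counterclockwise sweep puts K at bearing -28°, so K = U + 5.2·(cos -28°, sin -28°) = (-39.7, 2.76). The tangent condition forces UK to be normal to KR, so KR runs along (−sin -28°, cos -28°); with |KR| = 12.3, R = (-33.9, 13.6). Then |VR| = |R − V| = 36.6.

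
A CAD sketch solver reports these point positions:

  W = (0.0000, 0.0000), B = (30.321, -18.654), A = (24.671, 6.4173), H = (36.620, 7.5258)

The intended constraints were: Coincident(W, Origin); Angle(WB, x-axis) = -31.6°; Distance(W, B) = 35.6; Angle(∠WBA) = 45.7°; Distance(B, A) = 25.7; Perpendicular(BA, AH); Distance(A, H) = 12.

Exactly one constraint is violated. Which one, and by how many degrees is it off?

Perpendicular(BA, AH) — off by 7.40°.

W = (0.00, 0.00) ✓; WB at -31.60° ✓; |WB| = 35.60 ✓; ∠WBA = 45.70° ✓; |BA| = 25.70 ✓; ∠(BA, AH) = 97.40° ✗; |AH| = 12.00 ✓.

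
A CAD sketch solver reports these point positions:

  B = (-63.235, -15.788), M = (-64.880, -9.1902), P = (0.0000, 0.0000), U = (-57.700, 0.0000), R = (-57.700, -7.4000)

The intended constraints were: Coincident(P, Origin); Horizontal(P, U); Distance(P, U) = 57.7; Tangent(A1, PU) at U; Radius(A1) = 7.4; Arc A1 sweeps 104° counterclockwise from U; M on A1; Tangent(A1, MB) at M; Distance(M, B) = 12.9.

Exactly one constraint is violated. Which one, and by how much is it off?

Distance(M, B) = 12.9 — off by 6.10.

P = (0.00, 0.00) ✓; P.y = 0.00, U.y = 0.00 ✓; |PU| = 57.70 ✓; ∠(RU, UP) = 90.00° ✓; |RU| = 7.400 ✓; bearing(R→M) − bearing(R→U) = 104.0° ✓; |RM| = 7.400 ✓; ∠(RM, MB) = 90.00° ✓; |MB| = 6.800 ✗.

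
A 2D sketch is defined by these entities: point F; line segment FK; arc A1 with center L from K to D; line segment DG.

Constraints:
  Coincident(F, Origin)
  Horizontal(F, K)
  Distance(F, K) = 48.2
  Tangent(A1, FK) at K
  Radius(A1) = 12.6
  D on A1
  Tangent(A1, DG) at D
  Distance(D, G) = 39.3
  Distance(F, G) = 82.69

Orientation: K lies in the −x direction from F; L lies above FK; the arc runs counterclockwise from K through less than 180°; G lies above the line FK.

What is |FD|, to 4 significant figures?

44.43

F is at the origin; F and K share the same y with |FK| = 48.2 and K on the −x side, so K = (-48.20, 0.000). Since A1 is tangent to FK there, LK ⟂ FK, so L = K + (0, 12.6) = (-48.20, 12.60). Since LD ⟂ DG (tangency), |LG| = √(12.6² + 39.3²) = 41.27 regardless of where D sits on A1. So G lies on both circle(F, 82.69) and circle(L, 41.27); the above-FK intersection is G = (-65.98, 49.84). D is the foot of the tangent from G: D = (-39.03, 21.24).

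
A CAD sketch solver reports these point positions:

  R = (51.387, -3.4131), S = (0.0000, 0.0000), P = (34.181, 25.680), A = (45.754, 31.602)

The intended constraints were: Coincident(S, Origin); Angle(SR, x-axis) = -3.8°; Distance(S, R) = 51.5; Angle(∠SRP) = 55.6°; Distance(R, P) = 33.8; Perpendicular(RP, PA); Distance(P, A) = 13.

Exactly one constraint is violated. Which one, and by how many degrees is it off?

Perpendicular(RP, PA) — off by 3.50°.

S = (0.00, 0.00) ✓; SR at -3.800° ✓; |SR| = 51.50 ✓; ∠SRP = 55.60° ✓; |RP| = 33.80 ✓; ∠(RP, PA) = 93.50° ✗; |PA| = 13.00 ✓.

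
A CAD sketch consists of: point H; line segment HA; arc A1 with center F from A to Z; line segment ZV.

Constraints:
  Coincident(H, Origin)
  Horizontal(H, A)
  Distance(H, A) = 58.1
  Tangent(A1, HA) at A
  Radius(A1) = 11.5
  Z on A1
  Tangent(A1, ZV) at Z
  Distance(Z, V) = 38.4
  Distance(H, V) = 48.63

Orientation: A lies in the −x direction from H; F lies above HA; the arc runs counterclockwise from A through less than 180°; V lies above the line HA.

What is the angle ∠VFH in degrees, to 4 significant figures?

54.61°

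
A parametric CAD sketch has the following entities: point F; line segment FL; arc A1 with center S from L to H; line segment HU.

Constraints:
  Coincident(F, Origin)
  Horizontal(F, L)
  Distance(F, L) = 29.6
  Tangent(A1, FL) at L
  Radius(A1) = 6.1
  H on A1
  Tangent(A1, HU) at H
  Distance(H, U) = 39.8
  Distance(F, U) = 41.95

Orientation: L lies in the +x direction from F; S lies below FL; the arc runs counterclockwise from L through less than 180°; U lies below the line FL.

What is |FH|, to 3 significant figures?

24.2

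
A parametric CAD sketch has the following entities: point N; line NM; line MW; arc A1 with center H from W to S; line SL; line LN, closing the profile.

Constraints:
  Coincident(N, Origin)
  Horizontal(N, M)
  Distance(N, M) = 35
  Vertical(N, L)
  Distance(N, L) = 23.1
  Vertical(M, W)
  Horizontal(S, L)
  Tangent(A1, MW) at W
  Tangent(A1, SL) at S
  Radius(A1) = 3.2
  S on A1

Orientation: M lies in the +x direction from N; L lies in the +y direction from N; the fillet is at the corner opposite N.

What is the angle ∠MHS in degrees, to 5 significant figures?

170.86°

N is at the origin; N and M share the same y with |NM| = 35.0 and M on the +x side, so M = (35.000, 0.0000). N and L share the same x with |NL| = 23.1 and L on the +y side, so L = (0.0000, 23.100). The virtual corner opposite N is at (35.000, 23.100). Tangency of A1 to MW means the radius HW is perpendicular to MW and A1 meets SL tangentially, so HS is at right angles to SL, with radius 3.2, so the center H sits 3.2 in from both sides at H = (31.800, 19.900). That places the tangent points at W = (35.000, 19.900) on MW and S = (31.800, 23.100) on SL. Then cos ∠MHS = HM·HS / (|HM||HS|), giving 170.86°.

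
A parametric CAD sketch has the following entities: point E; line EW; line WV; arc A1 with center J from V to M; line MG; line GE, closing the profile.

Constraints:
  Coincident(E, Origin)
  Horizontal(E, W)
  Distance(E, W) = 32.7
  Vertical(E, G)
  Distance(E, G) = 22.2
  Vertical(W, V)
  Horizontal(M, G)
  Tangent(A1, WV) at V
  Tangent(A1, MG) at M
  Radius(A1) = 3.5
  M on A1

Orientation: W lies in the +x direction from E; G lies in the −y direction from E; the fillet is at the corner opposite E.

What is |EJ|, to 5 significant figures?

34.675

EG is vertical with |EG| = 22.2 and G on the −y side, so G = (0.0000, -22.200). The virtual corner opposite E is at (32.700, -22.200). Since A1 is tangent to WV there, JV ⟂ WV and A1 meets MG tangentially, so JM is at right angles to MG, with radius 3.5, so the center J sits 3.5 in from both sides at J = (29.200, -18.700). Then |EJ| = |J − E| = 34.675.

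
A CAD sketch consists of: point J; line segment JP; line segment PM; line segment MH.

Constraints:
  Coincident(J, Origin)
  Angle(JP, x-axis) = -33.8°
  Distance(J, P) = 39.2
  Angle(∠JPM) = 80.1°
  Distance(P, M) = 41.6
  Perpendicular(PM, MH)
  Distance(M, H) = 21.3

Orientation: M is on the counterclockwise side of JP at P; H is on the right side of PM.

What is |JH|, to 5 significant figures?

69.320

J is at the origin; JP runs at -33.8° with length 39.2, so P = 39.2·(cos -33.8°, sin -33.8°) = (32.575, -21.807). ∠JPM = 80.1°, so PM runs at -33.8° + (180° − 80.1°) = 66.100° from the x-axis; with |PM| = 41.6, M = P + 41.6·(cos 66.100°, sin 66.100°) = (49.428, 16.226). The perpendicularity gives MH at right angles to PM; with |MH| = 21.3 on the right of PM, H = M + 21.3·(0.91425, -0.40514) = (68.902, 7.5967). Then |JH| = |H − J| = 69.320.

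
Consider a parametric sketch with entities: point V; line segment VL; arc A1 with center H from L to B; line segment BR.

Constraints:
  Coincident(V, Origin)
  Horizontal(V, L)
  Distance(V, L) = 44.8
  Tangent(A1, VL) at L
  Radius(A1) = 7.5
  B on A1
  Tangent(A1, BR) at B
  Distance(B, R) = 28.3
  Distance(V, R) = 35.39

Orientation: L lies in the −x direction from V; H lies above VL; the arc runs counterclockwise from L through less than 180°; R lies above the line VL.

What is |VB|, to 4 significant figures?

38.69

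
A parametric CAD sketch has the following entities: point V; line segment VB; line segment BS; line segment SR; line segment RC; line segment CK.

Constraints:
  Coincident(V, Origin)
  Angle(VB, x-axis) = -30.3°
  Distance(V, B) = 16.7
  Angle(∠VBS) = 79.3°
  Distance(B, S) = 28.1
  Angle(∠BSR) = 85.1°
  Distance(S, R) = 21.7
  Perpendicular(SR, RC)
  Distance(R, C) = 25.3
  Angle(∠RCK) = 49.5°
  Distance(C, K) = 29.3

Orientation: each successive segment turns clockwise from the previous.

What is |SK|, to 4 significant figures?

6.298

V is at the origin; VB runs at -30.3° with length 16.7, so B = (14.42, -8.426). ∠VBS = 79.3° gives BS at -131.0° from the x-axis; with |BS| = 28.1, S = (-4.017, -29.63). ∠BSR = 85.1° gives SR at 134.1° from the x-axis; with |SR| = 21.7, R = (-19.12, -14.05). The perpendicularity gives RC at right angles to SR, so RC runs at 44.10°; with |RC| = 25.3, C = (-0.9493, 3.557). ∠RCK = 49.5° gives CK at -86.40° from the x-axis; with |CK| = 29.3, K = (0.8905, -25.69). Then |SK| = |K − S| = 6.298.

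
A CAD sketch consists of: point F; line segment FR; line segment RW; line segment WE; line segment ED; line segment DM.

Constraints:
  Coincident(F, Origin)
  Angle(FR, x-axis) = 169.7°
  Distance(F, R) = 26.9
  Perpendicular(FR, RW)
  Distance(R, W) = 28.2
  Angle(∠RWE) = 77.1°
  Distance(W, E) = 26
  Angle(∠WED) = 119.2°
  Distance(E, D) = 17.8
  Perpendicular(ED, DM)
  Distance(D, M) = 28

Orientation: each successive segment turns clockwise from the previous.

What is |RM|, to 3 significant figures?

4.30

∠WED = 119.2° gives ED at -84.0° from the x-axis; with |ED| = 17.8, D = (4.33, 4.61). ED is perpendicular to DM, so DM runs at -174°; with |DM| = 28.0, M = (-23.5, 1.68). Then |RM| = |M − R| = 4.30.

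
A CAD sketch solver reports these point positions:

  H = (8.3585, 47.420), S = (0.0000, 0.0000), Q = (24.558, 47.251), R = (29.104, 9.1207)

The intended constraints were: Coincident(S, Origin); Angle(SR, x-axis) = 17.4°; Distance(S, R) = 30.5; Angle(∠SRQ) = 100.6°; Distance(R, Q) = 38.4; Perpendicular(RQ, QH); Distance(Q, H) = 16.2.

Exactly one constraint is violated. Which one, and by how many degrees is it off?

Perpendicular(RQ, QH) — off by 7.40°.

S = (0.00, 0.00) ✓; SR at 17.40° ✓; |SR| = 30.50 ✓; ∠SRQ = 100.6° ✓; |RQ| = 38.40 ✓; ∠(RQ, QH) = 82.60° ✗; |QH| = 16.20 ✓.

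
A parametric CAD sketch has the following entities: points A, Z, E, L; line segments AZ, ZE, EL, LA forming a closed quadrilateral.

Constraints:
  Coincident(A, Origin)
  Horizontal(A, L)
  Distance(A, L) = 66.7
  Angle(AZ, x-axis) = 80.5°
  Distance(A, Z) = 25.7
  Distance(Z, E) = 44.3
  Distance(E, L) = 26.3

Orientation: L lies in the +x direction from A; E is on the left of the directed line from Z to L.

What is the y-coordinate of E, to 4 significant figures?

18.50

A is at the origin; AL is horizontal with |AL| = 66.7 and L in +x, so L = (66.7, 0). AZ runs at 80.5° with |AZ| = 25.7, so Z = (4.242, 25.35). E is determined by |ZE| = 44.3 and |EL| = 26.3 together: it lies at the intersection of circle(Z, 44.3) and circle(L, 26.3). With |ZL| = 67.41, the foot of the radical line on ZL is 43.13 from Z and the perpendicular offset is √(44.3² − 43.13²) = 10.12. Taking the left-of-ZL solution: E = (48.01, 18.50).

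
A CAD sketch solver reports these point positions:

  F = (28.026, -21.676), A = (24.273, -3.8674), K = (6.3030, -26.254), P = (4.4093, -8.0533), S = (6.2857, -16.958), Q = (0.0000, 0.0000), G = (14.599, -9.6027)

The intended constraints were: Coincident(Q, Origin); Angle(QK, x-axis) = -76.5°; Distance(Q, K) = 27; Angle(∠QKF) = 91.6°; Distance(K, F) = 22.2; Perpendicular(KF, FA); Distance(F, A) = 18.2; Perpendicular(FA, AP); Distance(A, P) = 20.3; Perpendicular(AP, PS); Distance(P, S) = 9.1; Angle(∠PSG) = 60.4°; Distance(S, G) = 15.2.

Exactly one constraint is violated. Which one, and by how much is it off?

Distance(S, G) = 15.2 — off by 4.10.

Q = (0.00, 0.00) ✓; QK at -76.50° ✓; |QK| = 27.00 ✓; ∠QKF = 91.60° ✓; |KF| = 22.20 ✓; ∠(KF, FA) = 90.00° ✓; |FA| = 18.20 ✓; ∠(FA, AP) = 90.00° ✓; |AP| = 20.30 ✓; ∠(AP, PS) = 90.00° ✓; |PS| = 9.100 ✓; ∠PSG = 60.40° ✓; |SG| = 11.10 ✗.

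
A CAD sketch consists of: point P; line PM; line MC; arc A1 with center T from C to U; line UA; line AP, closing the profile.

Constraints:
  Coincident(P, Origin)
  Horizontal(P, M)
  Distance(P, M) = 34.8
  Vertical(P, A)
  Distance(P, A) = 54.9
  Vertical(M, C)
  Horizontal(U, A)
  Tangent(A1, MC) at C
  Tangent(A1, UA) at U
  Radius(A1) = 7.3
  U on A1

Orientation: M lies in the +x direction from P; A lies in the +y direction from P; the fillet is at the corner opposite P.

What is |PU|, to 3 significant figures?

61.4

P is at the origin; P and M share the same y with |PM| = 34.8 and M on the +x side, so M = (34.8, 0.00). P and A share the same x with |PA| = 54.9 and A on the +y side, so A = (0.00, 54.9). The virtual corner opposite P is at (34.8, 54.9). Tangency of A1 to MC means the radius TC is perpendicular to MC and the tangent condition forces TU to be normal to UA, with radius 7.3, so the center T sits 7.3 in from both sides at T = (27.5, 47.6). That places the tangent points at C = (34.8, 47.6) on MC and U = (27.5, 54.9) on UA. Then |PU| = |U − P| = 61.4.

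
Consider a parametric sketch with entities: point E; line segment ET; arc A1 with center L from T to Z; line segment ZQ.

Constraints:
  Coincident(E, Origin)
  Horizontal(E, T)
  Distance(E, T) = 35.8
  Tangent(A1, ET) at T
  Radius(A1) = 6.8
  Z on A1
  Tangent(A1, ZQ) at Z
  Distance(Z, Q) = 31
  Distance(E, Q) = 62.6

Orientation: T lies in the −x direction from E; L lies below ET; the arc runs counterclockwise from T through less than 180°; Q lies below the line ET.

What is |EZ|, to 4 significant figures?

42.42

Checks: |LZ| = 6.800 ✓; ∠(LZ, ZQ) = 90.00° ✓; |ZQ| = 31.00 ✓; |EQ| = 62.60 ✓.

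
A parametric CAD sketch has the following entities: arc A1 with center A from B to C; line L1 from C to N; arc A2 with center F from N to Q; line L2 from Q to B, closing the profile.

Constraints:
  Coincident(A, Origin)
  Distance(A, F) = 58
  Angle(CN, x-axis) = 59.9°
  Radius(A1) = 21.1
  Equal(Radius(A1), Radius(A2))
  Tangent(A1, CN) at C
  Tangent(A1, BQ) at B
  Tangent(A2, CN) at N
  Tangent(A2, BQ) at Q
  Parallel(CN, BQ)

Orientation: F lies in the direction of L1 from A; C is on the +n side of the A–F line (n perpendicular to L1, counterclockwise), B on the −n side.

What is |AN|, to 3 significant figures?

61.7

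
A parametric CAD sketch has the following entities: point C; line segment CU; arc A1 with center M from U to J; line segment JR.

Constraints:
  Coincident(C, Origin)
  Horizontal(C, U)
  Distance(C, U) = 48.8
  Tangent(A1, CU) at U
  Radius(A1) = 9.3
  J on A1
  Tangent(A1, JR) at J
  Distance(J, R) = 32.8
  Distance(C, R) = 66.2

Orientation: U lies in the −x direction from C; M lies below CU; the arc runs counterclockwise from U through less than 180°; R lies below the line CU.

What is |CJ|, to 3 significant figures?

59.0

C is at the origin; CU is horizontal with |CU| = 48.8 and U on the −x side, so U = (-48.8, 0.00). Tangency of A1 to CU means the radius MU is perpendicular to CU, so M = U + (0, -9.3) = (-48.8, -9.30). Since MJ ⟂ JR (tangency), |MR| = √(9.3² + 32.8²) = 34.1 regardless of where J sits on A1. So R lies on both circle(C, 66.2) and circle(M, 34.1); the below-CU intersection is R = (-50.0, -43.4). J is the foot of the tangent from R: J = (-57.8, -11.5).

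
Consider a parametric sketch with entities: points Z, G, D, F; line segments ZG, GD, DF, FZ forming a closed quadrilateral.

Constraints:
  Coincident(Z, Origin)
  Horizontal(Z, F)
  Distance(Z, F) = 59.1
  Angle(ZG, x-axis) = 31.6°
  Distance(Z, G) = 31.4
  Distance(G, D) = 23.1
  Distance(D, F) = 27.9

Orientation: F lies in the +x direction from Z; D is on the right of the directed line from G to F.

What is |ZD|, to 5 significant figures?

32.442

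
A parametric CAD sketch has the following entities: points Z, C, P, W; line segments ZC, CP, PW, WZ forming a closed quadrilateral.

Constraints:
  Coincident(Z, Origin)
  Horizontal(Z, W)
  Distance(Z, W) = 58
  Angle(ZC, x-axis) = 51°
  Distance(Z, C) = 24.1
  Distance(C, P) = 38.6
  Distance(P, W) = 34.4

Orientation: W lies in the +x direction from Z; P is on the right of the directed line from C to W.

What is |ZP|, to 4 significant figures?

33.38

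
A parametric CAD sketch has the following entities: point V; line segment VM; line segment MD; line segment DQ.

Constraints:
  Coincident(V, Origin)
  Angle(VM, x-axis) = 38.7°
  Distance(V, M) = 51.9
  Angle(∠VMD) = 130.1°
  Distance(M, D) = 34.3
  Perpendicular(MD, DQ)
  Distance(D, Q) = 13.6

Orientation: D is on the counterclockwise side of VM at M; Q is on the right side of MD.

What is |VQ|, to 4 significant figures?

86.19

V is at the origin; VM runs at 38.7° with length 51.9, so M = 51.9·(cos 38.7°, sin 38.7°) = (40.50, 32.45). ∠VMD = 130.1°, so MD runs at 38.7° + (180° − 130.1°) = 88.60° from the x-axis; with |MD| = 34.3, D = M + 34.3·(cos 88.60°, sin 88.60°) = (41.34, 66.74). MD ⟂ DQ; with |DQ| = 13.6 on the right of MD, Q = D + 13.6·(0.9997, -0.02443) = (54.94, 66.41). Then |VQ| = |Q − V| = 86.19.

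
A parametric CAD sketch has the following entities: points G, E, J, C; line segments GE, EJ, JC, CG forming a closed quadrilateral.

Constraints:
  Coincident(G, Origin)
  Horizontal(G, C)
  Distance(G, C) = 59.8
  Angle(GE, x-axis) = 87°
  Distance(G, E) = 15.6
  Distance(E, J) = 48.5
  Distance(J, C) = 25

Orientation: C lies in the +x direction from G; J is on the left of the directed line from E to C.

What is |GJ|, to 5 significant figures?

53.745

Checks: |EJ| = 48.50 ✓; |JC| = 25.00 ✓.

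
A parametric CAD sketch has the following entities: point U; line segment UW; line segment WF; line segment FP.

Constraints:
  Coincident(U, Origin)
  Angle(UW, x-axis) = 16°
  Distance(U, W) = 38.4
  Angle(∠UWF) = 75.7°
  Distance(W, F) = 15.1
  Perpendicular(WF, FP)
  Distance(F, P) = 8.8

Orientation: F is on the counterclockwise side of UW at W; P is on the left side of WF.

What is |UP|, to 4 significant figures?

28.96

U is at the origin; UW runs at 16.0° with length 38.4, so W = 38.4·(cos 16.0°, sin 16.0°) = (36.91, 10.58). ∠UWF = 75.7°, so WF runs at 16.0° + (180° − 75.7°) = 120.3° from the x-axis; with |WF| = 15.1, F = W + 15.1·(cos 120.3°, sin 120.3°) = (29.29, 23.62). WF ⟂ FP; with |FP| = 8.8 on the left of WF, P = F + 8.8·(-0.8634, -0.5045) = (21.70, 19.18). Then |UP| = |P − U| = 28.96.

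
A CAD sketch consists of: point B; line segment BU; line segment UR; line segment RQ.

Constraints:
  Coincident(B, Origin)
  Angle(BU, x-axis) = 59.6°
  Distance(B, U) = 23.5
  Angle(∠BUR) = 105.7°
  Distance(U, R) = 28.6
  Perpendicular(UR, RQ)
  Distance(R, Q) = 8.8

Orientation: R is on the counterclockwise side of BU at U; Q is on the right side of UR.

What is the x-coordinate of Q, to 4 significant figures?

-1.599

B is at the origin; BU runs at 59.6° with length 23.5, so U = 23.5·(cos 59.6°, sin 59.6°) = (11.89, 20.27). ∠BUR = 105.7°, so UR runs at 59.6° + (180° − 105.7°) = 133.9° from the x-axis; with |UR| = 28.6, R = U + 28.6·(cos 133.9°, sin 133.9°) = (-7.939, 40.88). UR ⟂ RQ; with |RQ| = 8.8 on the right of UR, Q = R + 8.8·(0.7206, 0.6934) = (-1.599, 46.98). So Q.x = -1.599.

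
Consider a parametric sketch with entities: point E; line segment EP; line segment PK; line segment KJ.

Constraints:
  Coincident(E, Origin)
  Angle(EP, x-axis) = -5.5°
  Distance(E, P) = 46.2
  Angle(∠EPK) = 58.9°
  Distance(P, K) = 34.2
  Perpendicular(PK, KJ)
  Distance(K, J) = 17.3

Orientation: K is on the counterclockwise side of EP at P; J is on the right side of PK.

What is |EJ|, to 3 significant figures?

57.8

∠EPK = 58.9°, so PK runs at -5.5° + (180° − 58.9°) = 116° from the x-axis; with |PK| = 34.2, K = P + 34.2·(cos 116°, sin 116°) = (31.2, 26.4). PK is perpendicular to KJ; with |KJ| = 17.3 on the right of PK, J = K + 17.3·(0.902, 0.432) = (46.8, 33.9). Then |EJ| = |J − E| = 57.8.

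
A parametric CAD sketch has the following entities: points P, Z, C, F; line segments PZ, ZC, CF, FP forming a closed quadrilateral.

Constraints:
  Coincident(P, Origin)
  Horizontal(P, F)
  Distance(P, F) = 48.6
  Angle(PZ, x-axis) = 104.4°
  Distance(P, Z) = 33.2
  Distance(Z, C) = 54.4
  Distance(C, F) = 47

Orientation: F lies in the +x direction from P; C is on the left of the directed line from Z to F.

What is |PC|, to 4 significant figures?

64.32

P is at the origin; P and F share the same y with |PF| = 48.6 and F in +x, so F = (48.6, 0). PZ runs at 104.4° with |PZ| = 33.2, so Z = (-8.257, 32.16). C is determined by |ZC| = 54.4 and |CF| = 47.0 together: it lies at the intersection of circle(Z, 54.4) and circle(F, 47.0). With |ZF| = 65.32, the foot of the radical line on ZF is 38.40 from Z and the perpendicular offset is √(54.4² − 38.40²) = 38.53. Taking the left-of-ZF solution: C = (44.14, 46.79).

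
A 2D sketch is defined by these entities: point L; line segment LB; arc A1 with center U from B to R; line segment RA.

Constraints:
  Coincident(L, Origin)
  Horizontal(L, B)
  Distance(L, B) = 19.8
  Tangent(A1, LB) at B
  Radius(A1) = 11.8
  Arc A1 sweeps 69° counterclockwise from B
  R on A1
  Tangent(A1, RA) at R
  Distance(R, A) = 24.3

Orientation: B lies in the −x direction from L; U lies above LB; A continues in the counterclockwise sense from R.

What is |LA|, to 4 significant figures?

30.26

L is at the origin; LB is horizontal with |LB| = 19.8 and B on the −x side, so B = (-19.80, 0.000). Since A1 is tangent to LB there, UB ⟂ LB, so U = B + (0, 11.8) = (-19.80, 11.80). On A1, B sits at bearing -90° from U; a 69° counterclockwise sweep puts R at bearing -21°, so R = U + 11.8·(cos -21°, sin -21°) = (-8.784, 7.571). The tangent condition forces UR to be normal to RA, so RA runs along (−sin -21°, cos -21°); with |RA| = 24.3, A = (-0.07541, 30.26). Then |LA| = |A − L| = 30.26.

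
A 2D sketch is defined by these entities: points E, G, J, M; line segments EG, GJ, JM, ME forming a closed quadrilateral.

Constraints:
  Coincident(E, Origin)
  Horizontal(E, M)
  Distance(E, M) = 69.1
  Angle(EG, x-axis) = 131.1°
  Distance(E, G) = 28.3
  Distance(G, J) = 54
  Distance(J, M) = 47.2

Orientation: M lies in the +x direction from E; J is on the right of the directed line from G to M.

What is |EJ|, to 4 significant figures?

26.63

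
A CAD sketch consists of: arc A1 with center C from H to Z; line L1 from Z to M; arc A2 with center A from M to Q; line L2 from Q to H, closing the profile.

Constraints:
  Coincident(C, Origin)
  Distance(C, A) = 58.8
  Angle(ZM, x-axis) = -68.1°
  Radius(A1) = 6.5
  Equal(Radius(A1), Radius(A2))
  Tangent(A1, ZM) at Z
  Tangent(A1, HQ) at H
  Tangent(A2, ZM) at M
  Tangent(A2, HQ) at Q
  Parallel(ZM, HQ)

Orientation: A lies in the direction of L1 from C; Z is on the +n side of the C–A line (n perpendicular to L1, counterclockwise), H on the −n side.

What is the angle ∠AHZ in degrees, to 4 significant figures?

83.69°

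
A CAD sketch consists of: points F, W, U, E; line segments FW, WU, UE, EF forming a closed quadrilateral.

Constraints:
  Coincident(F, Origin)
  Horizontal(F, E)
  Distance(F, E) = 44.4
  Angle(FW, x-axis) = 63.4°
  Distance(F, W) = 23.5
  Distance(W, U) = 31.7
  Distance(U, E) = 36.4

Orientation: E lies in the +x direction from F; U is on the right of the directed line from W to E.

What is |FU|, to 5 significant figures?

14.356

Checks: |WU| = 31.70 ✓; |UE| = 36.40 ✓.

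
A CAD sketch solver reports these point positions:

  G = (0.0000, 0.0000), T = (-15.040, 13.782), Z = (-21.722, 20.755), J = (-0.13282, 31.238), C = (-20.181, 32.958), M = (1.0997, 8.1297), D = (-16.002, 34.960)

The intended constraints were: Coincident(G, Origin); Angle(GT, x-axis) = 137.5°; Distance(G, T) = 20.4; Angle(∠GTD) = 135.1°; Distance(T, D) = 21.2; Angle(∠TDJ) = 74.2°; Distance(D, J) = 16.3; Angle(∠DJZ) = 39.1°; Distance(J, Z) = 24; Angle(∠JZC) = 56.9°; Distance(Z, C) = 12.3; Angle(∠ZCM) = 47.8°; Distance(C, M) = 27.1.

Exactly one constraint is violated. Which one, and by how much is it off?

Distance(C, M) = 27.1 — off by 5.60.

G = (0.00, 0.00) ✓; GT at 137.5° ✓; |GT| = 20.40 ✓; ∠GTD = 135.1° ✓; |TD| = 21.20 ✓; ∠TDJ = 74.20° ✓; |DJ| = 16.30 ✓; ∠DJZ = 39.10° ✓; |JZ| = 24.00 ✓; ∠JZC = 56.90° ✓; |ZC| = 12.30 ✓; ∠ZCM = 47.80° ✓; |CM| = 32.70 ✗.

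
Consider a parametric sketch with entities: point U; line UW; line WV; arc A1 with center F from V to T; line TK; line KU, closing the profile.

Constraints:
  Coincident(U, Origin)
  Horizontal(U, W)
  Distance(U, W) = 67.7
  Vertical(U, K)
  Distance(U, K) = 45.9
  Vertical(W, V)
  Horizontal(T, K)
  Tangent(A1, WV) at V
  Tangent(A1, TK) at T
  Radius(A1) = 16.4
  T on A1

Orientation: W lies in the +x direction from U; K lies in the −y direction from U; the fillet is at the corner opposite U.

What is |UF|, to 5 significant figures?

59.177

UK is vertical with |UK| = 45.9 and K on the −y side, so K = (0.0000, -45.900). The virtual corner opposite U is at (67.700, -45.900). Tangency of A1 to WV means the radius FV is perpendicular to WV and since A1 is tangent to TK there, FT ⟂ TK, with radius 16.4, so the center F sits 16.4 in from both sides at F = (51.300, -29.500). Then |UF| = |F − U| = 59.177.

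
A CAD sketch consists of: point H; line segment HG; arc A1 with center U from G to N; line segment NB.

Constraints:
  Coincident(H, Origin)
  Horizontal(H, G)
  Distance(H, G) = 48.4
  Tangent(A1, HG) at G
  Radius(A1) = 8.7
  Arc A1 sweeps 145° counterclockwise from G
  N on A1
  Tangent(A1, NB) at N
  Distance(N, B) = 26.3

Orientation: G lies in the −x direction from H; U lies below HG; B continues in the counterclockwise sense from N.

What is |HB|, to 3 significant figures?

44.4

H is at the origin; H and G share the same y with |HG| = 48.4 and G on the −x side, so G = (-48.4, 0.00). Since A1 is tangent to HG there, UG ⟂ HG, so U = G + (0, -8.7) = (-48.4, -8.70). On A1, G sits at bearing 90° from U; a 145° counterclockwise sweep puts N at bearing 235°, so N = U + 8.7·(cos 235°, sin 235°) = (-53.4, -15.8). A1 meets NB tangentially, so UN is at right angles to NB, so NB runs along (−sin 235°, cos 235°); with |NB| = 26.3, B = (-31.8, -30.9). Then |HB| = |B − H| = 44.4.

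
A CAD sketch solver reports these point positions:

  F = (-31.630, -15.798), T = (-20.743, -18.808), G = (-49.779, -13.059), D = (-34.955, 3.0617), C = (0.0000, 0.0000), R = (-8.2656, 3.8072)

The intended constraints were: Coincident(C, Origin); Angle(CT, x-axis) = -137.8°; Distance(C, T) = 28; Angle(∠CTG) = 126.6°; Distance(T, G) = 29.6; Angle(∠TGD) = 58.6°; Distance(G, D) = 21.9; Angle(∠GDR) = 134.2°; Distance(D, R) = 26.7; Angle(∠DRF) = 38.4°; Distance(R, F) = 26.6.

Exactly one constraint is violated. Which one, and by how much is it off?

Distance(R, F) = 26.6 — off by 3.90.

C = (0.00, 0.00) ✓; CT at -137.8° ✓; |CT| = 28.00 ✓; ∠CTG = 126.6° ✓; |TG| = 29.60 ✓; ∠TGD = 58.60° ✓; |GD| = 21.90 ✓; ∠GDR = 134.2° ✓; |DR| = 26.70 ✓; ∠DRF = 38.40° ✓; |RF| = 30.50 ✗.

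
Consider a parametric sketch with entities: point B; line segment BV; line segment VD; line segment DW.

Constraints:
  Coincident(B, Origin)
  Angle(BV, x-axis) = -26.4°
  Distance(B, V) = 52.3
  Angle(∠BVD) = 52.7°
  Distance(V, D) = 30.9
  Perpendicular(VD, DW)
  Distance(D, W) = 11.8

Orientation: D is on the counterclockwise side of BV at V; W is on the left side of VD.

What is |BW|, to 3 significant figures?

29.8

∠BVD = 52.7°, so VD runs at -26.4° + (180° − 52.7°) = 101° from the x-axis; with |VD| = 30.9, D = V + 30.9·(cos 101°, sin 101°) = (41.0, 7.09). VD ⟂ DW; with |DW| = 11.8 on the left of VD, W = D + 11.8·(-0.982, -0.189) = (29.4, 4.86). Then |BW| = |W − B| = 29.8.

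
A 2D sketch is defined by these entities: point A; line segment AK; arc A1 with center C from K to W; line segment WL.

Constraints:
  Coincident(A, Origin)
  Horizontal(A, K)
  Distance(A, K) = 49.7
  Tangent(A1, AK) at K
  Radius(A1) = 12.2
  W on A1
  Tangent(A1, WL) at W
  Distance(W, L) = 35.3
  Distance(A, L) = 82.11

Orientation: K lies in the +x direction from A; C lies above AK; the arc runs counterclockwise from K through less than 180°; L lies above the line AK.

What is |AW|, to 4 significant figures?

62.33

Checks: |CW| = 12.20 ✓; ∠(CW, WL) = 90.00° ✓; |WL| = 35.30 ✓; |AL| = 82.11 ✓.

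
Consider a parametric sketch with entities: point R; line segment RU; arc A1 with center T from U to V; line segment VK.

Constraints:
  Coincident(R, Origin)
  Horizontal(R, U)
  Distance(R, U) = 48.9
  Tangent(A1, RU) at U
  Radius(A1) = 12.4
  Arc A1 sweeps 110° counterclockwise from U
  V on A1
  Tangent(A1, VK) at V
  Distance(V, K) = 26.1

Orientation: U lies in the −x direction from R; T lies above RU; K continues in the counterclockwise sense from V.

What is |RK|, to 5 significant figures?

61.861

R is at the origin; R and U share the same y with |RU| = 48.9 and U on the −x side, so U = (-48.900, 0.0000). A1 meets RU tangentially, so TU is at right angles to RU, so T = U + (0, 12.4) = (-48.900, 12.400). On A1, U sits at bearing -90° from T; a 110° counterclockwise sweep puts V at bearing 20°, so V = T + 12.4·(cos 20°, sin 20°) = (-37.248, 16.641). Since A1 is tangent to VK there, TV ⟂ VK, so VK runs along (−sin 20°, cos 20°); with |VK| = 26.1, K = (-46.175, 41.167). Then |RK| = |K − R| = 61.861.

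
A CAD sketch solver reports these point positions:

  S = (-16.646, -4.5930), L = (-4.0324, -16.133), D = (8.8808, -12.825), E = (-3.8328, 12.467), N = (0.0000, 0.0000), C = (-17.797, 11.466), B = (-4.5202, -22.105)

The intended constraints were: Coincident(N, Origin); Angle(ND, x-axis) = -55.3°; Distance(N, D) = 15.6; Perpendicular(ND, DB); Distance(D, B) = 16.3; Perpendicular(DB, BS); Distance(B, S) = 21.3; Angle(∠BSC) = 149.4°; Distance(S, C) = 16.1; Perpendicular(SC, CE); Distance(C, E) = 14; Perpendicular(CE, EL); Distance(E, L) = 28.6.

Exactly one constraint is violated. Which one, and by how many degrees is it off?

Perpendicular(CE, EL) — off by 4.50°.

N = (0.00, 0.00) ✓; ND at -55.30° ✓; |ND| = 15.60 ✓; ∠(ND, DB) = 90.00° ✓; |DB| = 16.30 ✓; ∠(DB, BS) = 90.00° ✓; |BS| = 21.30 ✓; ∠BSC = 149.4° ✓; |SC| = 16.10 ✓; ∠(SC, CE) = 90.00° ✓; |CE| = 14.00 ✓; ∠(CE, EL) = 94.50° ✗; |EL| = 28.60 ✓.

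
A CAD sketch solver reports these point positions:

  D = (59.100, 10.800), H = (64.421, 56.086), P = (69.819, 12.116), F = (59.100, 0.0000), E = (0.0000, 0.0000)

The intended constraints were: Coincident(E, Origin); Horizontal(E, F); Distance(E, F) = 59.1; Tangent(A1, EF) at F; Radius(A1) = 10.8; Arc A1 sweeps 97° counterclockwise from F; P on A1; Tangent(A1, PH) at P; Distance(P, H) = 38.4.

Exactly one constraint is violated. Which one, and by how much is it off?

Distance(P, H) = 38.4 — off by 5.90.

E = (0.00, 0.00) ✓; E.y = 0.00, F.y = 0.00 ✓; |EF| = 59.10 ✓; ∠(DF, FE) = 90.00° ✓; |DF| = 10.80 ✓; bearing(D→P) − bearing(D→F) = 97.00° ✓; |DP| = 10.80 ✓; ∠(DP, PH) = 90.00° ✓; |PH| = 44.30 ✗.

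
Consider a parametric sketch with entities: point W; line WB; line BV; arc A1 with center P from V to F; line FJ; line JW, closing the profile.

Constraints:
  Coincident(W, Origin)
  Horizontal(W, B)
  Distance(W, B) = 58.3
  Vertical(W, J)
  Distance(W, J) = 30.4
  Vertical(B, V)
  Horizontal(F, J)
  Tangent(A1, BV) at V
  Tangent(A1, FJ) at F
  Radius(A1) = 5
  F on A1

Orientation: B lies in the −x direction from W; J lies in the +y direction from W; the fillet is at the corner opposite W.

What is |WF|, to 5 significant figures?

61.360

W is at the origin; WB is horizontal with |WB| = 58.3 and B on the −x side, so B = (-58.300, 0.0000). W and J share the same x with |WJ| = 30.4 and J on the +y side, so J = (0.0000, 30.400). The virtual corner opposite W is at (-58.300, 30.400). Since A1 is tangent to BV there, PV ⟂ BV and since A1 is tangent to FJ there, PF ⟂ FJ, with radius 5.0, so the center P sits 5.0 in from both sides at P = (-53.300, 25.400). That places the tangent points at V = (-58.300, 25.400) on BV and F = (-53.300, 30.400) on FJ. Then |WF| = |F − W| = 61.360.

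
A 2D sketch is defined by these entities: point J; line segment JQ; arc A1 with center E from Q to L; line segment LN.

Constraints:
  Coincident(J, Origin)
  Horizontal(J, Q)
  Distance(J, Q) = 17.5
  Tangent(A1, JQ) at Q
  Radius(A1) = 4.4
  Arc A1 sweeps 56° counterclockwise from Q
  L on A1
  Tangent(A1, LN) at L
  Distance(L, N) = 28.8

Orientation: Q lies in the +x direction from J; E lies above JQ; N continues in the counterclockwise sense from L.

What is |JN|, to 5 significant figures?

45.323

J is at the origin; J and Q share the same y with |JQ| = 17.5 and Q on the +x side, so Q = (17.500, 0.0000). Since A1 is tangent to JQ there, EQ ⟂ JQ, so E = Q + (0, 4.4) = (17.500, 4.4000). On A1, Q sits at bearing -90° from E; a 56° counterclockwise sweep puts L at bearing -34°, so L = E + 4.4·(cos -34°, sin -34°) = (21.148, 1.9396). The tangent condition forces EL to be normal to LN, so LN runs along (−sin -34°, cos -34°); with |LN| = 28.8, N = (37.253, 25.816). Then |JN| = |N − J| = 45.323.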